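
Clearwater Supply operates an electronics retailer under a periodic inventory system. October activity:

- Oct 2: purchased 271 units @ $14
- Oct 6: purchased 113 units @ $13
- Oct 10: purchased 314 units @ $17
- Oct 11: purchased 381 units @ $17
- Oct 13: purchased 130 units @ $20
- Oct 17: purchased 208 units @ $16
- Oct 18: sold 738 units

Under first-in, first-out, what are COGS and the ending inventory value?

Oct 18, 738 sold [FIFO — oldest first]: 271 @ $14 + 113 @ $13 + 314 @ $17 + 40 @ $17 = $11,281
Ending inventory: 341 @ $17 + 130 @ $20 + 208 @ $16 = $11,725
Check: goods available $23,006 = COGS $11,281 + ending $11,725

COGS = $11,281; ending inventory = $11,725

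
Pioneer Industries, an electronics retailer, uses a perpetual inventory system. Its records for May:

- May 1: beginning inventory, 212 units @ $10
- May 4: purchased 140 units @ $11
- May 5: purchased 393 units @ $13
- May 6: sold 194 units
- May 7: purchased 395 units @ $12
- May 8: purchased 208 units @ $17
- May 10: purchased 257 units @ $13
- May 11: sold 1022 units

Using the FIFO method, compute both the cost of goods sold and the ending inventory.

May 6, 194 sold [FIFO — oldest first]: 194 @ $10 = $1,940
May 11, 1022 sold [FIFO — oldest first]: 18 @ $10 + 140 @ $11 + 393 @ $13 + 395 @ $12 + 76 @ $17 = $12,861
Total COGS = $1,940 + $12,861 = $14,801
Ending inventory: 132 @ $17 + 257 @ $13 = $5,585

COGS = $14,801; ending inventory = $5,585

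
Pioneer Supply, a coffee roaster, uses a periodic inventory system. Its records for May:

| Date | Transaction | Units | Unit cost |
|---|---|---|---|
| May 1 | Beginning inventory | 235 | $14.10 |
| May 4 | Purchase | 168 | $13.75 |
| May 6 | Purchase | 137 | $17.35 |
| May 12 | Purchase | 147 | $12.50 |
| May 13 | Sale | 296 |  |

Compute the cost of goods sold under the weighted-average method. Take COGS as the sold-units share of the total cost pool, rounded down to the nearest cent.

COGS = $4,238.76

May 13, sell 296: 296/687 × $9,837.95 → $4,238.76
Ending inventory (cost pool remaining) = $5,599.19
Check: goods available $9,837.95 = COGS $4,238.76 + ending $5,599.19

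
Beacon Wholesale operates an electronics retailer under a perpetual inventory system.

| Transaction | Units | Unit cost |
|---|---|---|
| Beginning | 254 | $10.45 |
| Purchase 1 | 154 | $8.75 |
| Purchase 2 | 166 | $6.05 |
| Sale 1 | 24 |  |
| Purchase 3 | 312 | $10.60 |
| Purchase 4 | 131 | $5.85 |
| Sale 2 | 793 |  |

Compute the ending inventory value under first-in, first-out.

Ending inventory = $1,497.75

Sale 1 (24) [FIFO — oldest first]: 24 @ $10.45 = $250.80
Sale 2 (793) [FIFO — oldest first]: 230 @ $10.45 + 154 @ $8.75 + 166 @ $6.05 + 243 @ $10.60 = $7,331.10
Total COGS = $250.80 + $7,331.10 = $7,581.90
Ending inventory: 69 @ $10.60 + 131 @ $5.85 = $1,497.75
Check: goods available $9,079.65 = COGS $7,581.90 + ending $1,497.75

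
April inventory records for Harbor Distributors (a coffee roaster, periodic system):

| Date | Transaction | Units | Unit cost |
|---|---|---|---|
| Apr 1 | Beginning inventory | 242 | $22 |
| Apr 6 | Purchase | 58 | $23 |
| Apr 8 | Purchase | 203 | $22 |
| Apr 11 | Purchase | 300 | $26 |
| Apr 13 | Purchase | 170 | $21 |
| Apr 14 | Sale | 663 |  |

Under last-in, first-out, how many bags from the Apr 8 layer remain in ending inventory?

10

Apr 14, 663 sold [LIFO — newest first]: 170 @ $21 + 300 @ $26 + 193 @ $22 = $15,616
Ending inventory: 242 @ $22 + 58 @ $23 + 10 @ $22 = $6,878
Check: goods available $22,494 = COGS $15,616 + ending $6,878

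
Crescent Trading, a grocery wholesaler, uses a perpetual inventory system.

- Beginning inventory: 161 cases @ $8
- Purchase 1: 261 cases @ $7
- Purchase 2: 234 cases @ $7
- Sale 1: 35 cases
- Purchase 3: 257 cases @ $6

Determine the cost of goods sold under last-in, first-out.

Sale 1 (35) [LIFO — newest first]: 35 @ $7 = $245
Ending inventory: 161 @ $8 + 261 @ $7 + 199 @ $7 + 257 @ $6 = $6,050
Check: goods available $6,295 = COGS $245 + ending $6,050

COGS = $245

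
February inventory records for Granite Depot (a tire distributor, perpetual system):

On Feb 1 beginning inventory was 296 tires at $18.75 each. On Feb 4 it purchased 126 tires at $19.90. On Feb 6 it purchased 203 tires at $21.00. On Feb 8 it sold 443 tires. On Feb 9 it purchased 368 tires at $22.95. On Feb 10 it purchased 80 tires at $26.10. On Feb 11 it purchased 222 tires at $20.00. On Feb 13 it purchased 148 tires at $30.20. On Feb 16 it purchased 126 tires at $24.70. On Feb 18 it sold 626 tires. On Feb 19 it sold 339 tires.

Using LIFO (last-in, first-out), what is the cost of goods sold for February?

COGS = $31,857.05

Feb 8, 443 sold [LIFO — newest first]: 203 @ $21.00 + 126 @ $19.90 + 114 @ $18.75 = $8,907.90
Feb 18, 626 sold [LIFO — newest first]: 126 @ $24.70 + 148 @ $30.20 + 222 @ $20.00 + 80 @ $26.10 + 50 @ $22.95 = $15,257.30
Feb 19, 339 sold [LIFO — newest first]: 318 @ $22.95 + 21 @ $18.75 = $7,691.85
Total COGS = $8,907.90 + $15,257.30 + $7,691.85 = $31,857.05
Ending inventory: 161 @ $18.75 = $3,018.75
Check: goods available $34,875.80 = COGS $31,857.05 + ending $3,018.75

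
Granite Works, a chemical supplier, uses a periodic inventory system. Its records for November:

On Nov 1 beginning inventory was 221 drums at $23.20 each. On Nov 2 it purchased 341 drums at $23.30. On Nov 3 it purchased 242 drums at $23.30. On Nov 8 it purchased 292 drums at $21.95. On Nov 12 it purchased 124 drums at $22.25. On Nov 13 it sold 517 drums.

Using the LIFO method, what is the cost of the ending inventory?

Ending inventory = $16,357.80

Nov 13, 517 sold [LIFO — newest first]: 124 @ $22.25 + 292 @ $21.95 + 101 @ $23.30 = $11,521.70
Ending inventory: 221 @ $23.20 + 341 @ $23.30 + 141 @ $23.30 = $16,357.80
Check: goods available $27,879.50 = COGS $11,521.70 + ending $16,357.80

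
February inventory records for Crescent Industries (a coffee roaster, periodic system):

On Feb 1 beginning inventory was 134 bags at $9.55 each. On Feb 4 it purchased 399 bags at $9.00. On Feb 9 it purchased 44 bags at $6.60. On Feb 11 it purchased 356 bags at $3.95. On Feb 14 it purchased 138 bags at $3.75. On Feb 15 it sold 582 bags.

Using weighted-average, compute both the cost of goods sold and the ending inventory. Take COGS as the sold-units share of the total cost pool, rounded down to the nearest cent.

COGS = $3,850.00; ending inventory = $3,234.80

Feb 15, sell 582: 582/1071 × $7,084.80 → $3,850.00
Ending inventory (cost pool remaining) = $3,234.80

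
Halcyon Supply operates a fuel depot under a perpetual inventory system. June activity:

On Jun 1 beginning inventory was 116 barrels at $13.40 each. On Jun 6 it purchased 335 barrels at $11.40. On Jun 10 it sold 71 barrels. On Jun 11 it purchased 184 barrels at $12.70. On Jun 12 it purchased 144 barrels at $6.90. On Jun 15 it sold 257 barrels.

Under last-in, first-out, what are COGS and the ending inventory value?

Jun 10, 71 sold [LIFO — newest first]: 71 @ $11.40 = $809.40
Jun 15, 257 sold [LIFO — newest first]: 144 @ $6.90 + 113 @ $12.70 = $2,428.70
Total COGS = $809.40 + $2,428.70 = $3,238.10
Ending inventory: 116 @ $13.40 + 264 @ $11.40 + 71 @ $12.70 = $5,465.70
Check: goods available $8,703.80 = COGS $3,238.10 + ending $5,465.70

COGS = $3,238.10; ending inventory = $5,465.70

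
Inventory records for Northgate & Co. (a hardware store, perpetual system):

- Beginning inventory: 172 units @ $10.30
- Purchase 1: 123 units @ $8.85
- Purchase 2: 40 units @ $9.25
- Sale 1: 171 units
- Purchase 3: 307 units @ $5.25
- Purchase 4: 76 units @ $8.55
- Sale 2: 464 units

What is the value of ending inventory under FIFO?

Ending inventory = $686.55

Sale 1 (171) [FIFO — oldest first]: 171 @ $10.30 = $1,761.30
Sale 2 (464) [FIFO — oldest first]: 1 @ $10.30 + 123 @ $8.85 + 40 @ $9.25 + 300 @ $5.25 = $3,043.85
Total COGS = $1,761.30 + $3,043.85 = $4,805.15
Ending inventory: 7 @ $5.25 + 76 @ $8.55 = $686.55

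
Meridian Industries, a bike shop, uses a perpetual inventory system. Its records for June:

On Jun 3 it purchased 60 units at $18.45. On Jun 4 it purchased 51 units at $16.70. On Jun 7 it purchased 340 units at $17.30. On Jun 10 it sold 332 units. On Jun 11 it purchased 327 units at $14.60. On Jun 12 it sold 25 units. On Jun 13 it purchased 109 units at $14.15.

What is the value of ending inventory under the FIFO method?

Ending inventory = $7,942.75

Jun 10, 332 sold [FIFO — oldest first]: 60 @ $18.45 + 51 @ $16.70 + 221 @ $17.30 = $5,782.00
Jun 12, 25 sold [FIFO — oldest first]: 25 @ $17.30 = $432.50
Total COGS = $5,782.00 + $432.50 = $6,214.50
Ending inventory: 94 @ $17.30 + 327 @ $14.60 + 109 @ $14.15 = $7,942.75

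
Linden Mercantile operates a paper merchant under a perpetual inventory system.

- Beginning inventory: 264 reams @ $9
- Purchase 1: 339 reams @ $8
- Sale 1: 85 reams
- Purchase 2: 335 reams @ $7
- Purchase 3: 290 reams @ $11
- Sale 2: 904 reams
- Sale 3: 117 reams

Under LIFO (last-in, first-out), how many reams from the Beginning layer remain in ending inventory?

122

Sale 1 (85) [LIFO — newest first]: 85 @ $8 = $680
Sale 2 (904) [LIFO — newest first]: 290 @ $11 + 335 @ $7 + 254 @ $8 + 25 @ $9 = $7,792
Sale 3 (117) [LIFO — newest first]: 117 @ $9 = $1,053
Total COGS = $680 + $7,792 + $1,053 = $9,525
Ending inventory: 122 @ $9 = $1,098
Check: goods available $10,623 = COGS $9,525 + ending $1,098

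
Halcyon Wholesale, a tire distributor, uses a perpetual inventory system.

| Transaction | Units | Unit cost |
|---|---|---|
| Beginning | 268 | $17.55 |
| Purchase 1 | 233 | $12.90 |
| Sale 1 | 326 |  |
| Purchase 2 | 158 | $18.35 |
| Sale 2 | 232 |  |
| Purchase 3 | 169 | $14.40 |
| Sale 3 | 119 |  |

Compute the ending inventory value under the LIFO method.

Ending inventory = $2,492.55

Sale 1 (326) [LIFO — newest first]: 233 @ $12.90 + 93 @ $17.55 = $4,637.85
Sale 2 (232) [LIFO — newest first]: 158 @ $18.35 + 74 @ $17.55 = $4,198.00
Sale 3 (119) [LIFO — newest first]: 119 @ $14.40 = $1,713.60
Total COGS = $4,637.85 + $4,198.00 + $1,713.60 = $10,549.45
Ending inventory: 101 @ $17.55 + 50 @ $14.40 = $2,492.55
Check: goods available $13,042.00 = COGS $10,549.45 + ending $2,492.55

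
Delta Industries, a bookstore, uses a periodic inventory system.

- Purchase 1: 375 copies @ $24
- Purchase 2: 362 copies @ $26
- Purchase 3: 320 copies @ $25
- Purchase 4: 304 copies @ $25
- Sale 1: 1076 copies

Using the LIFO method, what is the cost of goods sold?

Sale 1 (1076) [LIFO — newest first]: 304 @ $25 + 320 @ $25 + 362 @ $26 + 90 @ $24 = $27,172
Ending inventory: 285 @ $24 = $6,840

COGS = $27,172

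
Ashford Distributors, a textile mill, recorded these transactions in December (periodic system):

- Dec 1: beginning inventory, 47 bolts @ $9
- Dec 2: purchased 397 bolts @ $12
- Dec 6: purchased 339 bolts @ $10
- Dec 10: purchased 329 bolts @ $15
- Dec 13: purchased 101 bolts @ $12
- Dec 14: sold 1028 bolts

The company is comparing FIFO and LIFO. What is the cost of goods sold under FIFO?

FIFO COGS: 47 @ $9 + 397 @ $12 + 339 @ $10 + 245 @ $15 = $12,252
LIFO COGS: 101 @ $12 + 329 @ $15 + 339 @ $10 + 259 @ $12 = $12,645

COGS = $12,252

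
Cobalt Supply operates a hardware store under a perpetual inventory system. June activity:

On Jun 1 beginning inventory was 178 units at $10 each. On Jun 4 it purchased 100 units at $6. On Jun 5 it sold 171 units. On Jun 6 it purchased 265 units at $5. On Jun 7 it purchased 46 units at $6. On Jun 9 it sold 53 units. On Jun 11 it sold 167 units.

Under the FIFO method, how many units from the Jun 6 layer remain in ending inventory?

152

Jun 5, 171 sold [FIFO — oldest first]: 171 @ $10 = $1,710
Jun 9, 53 sold [FIFO — oldest first]: 7 @ $10 + 46 @ $6 = $346
Jun 11, 167 sold [FIFO — oldest first]: 54 @ $6 + 113 @ $5 = $889
Total COGS = $1,710 + $346 + $889 = $2,945
Ending inventory: 152 @ $5 + 46 @ $6 = $1,036
Check: goods available $3,981 = COGS $2,945 + ending $1,036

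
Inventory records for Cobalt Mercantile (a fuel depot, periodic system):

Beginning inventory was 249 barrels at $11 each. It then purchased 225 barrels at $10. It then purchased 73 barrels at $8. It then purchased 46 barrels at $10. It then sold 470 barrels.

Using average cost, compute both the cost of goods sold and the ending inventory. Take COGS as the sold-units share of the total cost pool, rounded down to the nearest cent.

Sale 1, sell 470: 470/593 × $6,033.00 → $4,781.63
Ending inventory (cost pool remaining) = $1,251.37

COGS = $4,781.63; ending inventory = $1,251.37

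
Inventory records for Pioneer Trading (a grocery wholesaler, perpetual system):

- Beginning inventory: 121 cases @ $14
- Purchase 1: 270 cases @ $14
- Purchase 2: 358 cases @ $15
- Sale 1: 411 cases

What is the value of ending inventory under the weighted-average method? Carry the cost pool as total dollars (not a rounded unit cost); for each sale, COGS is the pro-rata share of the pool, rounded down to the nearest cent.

Ending inventory = $4,893.56

After Beginning: 121 on hand, pool $1,694.00 (≈ $14.0000 each)
After Purchase 1: 391 on hand, pool $5,474.00 (≈ $14.0000 each)
After Purchase 2: 749 on hand, pool $10,844.00 (≈ $14.4780 each)
Sale 1, sell 411: 411/749 × $10,844.00 → $5,950.44
Ending inventory (cost pool remaining) = $4,893.56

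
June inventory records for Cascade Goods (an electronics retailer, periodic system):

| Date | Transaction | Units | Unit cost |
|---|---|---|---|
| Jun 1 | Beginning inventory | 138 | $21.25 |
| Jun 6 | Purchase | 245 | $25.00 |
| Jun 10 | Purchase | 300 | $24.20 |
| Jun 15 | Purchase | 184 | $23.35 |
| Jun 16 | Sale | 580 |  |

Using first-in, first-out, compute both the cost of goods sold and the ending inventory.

COGS = $13,824.90; ending inventory = $6,789.00

Jun 16, 580 sold [FIFO — oldest first]: 138 @ $21.25 + 245 @ $25.00 + 197 @ $24.20 = $13,824.90
Ending inventory: 103 @ $24.20 + 184 @ $23.35 = $6,789.00
Check: goods available $20,613.90 = COGS $13,824.90 + ending $6,789.00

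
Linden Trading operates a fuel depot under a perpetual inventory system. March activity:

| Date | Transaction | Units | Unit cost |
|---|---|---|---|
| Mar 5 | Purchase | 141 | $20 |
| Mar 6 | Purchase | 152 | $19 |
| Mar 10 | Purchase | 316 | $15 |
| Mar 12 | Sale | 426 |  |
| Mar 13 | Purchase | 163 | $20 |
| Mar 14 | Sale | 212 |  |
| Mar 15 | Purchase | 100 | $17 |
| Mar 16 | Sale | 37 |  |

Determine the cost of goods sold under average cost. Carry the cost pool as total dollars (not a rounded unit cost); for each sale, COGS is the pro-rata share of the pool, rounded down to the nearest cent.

After Mar 5: 141 on hand, pool $2,820.00 (≈ $20.0000 each)
After Mar 6: 293 on hand, pool $5,708.00 (≈ $19.4812 each)
After Mar 10: 609 on hand, pool $10,448.00 (≈ $17.1560 each)
Mar 12, sell 426: 426/609 × $10,448.00 → $7,308.45
After Mar 13: 346 on hand, pool $6,399.55 (≈ $18.4958 each)
Mar 14, sell 212: 212/346 × $6,399.55 → $3,921.11
After Mar 15: 234 on hand, pool $4,178.44 (≈ $17.8566 each)
Mar 16, sell 37: 37/234 × $4,178.44 → $660.69
Total COGS = $7,308.45 + $3,921.11 + $660.69 = $11,890.25
Ending inventory (cost pool remaining) = $3,517.75
Check: goods available $15,408.00 = COGS $11,890.25 + ending $3,517.75

COGS = $11,890.25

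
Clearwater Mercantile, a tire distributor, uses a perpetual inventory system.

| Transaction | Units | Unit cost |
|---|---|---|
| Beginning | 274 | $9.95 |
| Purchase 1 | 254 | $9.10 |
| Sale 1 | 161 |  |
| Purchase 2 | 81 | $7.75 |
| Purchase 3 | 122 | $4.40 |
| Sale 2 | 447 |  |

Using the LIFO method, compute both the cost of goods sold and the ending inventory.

COGS = $4,978.40; ending inventory = $1,223.85

Sale 1 (161) [LIFO — newest first]: 161 @ $9.10 = $1,465.10
Sale 2 (447) [LIFO — newest first]: 122 @ $4.40 + 81 @ $7.75 + 93 @ $9.10 + 151 @ $9.95 = $3,513.30
Total COGS = $1,465.10 + $3,513.30 = $4,978.40
Ending inventory: 123 @ $9.95 = $1,223.85
Check: goods available $6,202.25 = COGS $4,978.40 + ending $1,223.85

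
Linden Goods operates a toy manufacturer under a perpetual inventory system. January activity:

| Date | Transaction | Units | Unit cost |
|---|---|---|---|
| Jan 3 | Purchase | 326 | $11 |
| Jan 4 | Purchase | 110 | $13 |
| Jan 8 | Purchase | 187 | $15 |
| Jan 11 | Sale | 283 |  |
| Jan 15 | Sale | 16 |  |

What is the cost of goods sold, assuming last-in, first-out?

COGS = $4,257

Jan 11, 283 sold [LIFO — newest first]: 187 @ $15 + 96 @ $13 = $4,053
Jan 15, 16 sold [LIFO — newest first]: 14 @ $13 + 2 @ $11 = $204
Total COGS = $4,053 + $204 = $4,257
Ending inventory: 324 @ $11 = $3,564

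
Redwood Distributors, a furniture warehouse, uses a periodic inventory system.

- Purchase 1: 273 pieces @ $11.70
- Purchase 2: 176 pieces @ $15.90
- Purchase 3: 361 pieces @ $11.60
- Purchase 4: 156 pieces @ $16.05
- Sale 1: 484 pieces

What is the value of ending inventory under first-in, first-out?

Ending inventory = $6,285.40

Sale 1 (484) [FIFO — oldest first]: 273 @ $11.70 + 176 @ $15.90 + 35 @ $11.60 = $6,398.50
Ending inventory: 326 @ $11.60 + 156 @ $16.05 = $6,285.40
Check: goods available $12,683.90 = COGS $6,398.50 + ending $6,285.40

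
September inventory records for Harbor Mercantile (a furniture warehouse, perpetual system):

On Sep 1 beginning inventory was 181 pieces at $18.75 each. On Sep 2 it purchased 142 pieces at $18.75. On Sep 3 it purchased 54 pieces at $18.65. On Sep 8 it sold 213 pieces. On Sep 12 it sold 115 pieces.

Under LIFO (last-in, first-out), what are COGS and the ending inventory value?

COGS = $6,144.60; ending inventory = $918.75

Sep 8, 213 sold [LIFO — newest first]: 54 @ $18.65 + 142 @ $18.75 + 17 @ $18.75 = $3,988.35
Sep 12, 115 sold [LIFO — newest first]: 115 @ $18.75 = $2,156.25
Total COGS = $3,988.35 + $2,156.25 = $6,144.60
Ending inventory: 49 @ $18.75 = $918.75
Check: goods available $7,063.35 = COGS $6,144.60 + ending $918.75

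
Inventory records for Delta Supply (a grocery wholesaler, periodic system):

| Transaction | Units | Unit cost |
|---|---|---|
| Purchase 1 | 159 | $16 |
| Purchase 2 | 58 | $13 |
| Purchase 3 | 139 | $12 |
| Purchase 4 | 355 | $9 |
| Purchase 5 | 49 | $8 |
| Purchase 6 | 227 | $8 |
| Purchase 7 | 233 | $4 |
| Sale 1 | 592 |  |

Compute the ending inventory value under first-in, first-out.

Sale 1 (592) [FIFO — oldest first]: 159 @ $16 + 58 @ $13 + 139 @ $12 + 236 @ $9 = $7,090
Ending inventory: 119 @ $9 + 49 @ $8 + 227 @ $8 + 233 @ $4 = $4,211
Check: goods available $11,301 = COGS $7,090 + ending $4,211

Ending inventory = $4,211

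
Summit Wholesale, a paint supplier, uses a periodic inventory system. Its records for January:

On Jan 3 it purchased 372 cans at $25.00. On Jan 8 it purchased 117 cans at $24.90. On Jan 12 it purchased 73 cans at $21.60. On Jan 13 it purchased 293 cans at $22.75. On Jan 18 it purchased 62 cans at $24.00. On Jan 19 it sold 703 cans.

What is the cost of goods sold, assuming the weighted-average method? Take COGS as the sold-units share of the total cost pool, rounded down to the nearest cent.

COGS = $16,822.82

Jan 19, sell 703: 703/917 × $21,943.85 → $16,822.82
Ending inventory (cost pool remaining) = $5,121.03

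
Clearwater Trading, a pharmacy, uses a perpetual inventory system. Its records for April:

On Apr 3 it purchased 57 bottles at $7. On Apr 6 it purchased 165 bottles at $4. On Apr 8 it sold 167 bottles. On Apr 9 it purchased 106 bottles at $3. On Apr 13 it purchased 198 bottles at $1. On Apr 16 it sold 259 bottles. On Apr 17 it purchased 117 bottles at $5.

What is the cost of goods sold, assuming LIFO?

COGS = $1,055

Apr 8, 167 sold [LIFO — newest first]: 165 @ $4 + 2 @ $7 = $674
Apr 16, 259 sold [LIFO — newest first]: 198 @ $1 + 61 @ $3 = $381
Total COGS = $674 + $381 = $1,055
Ending inventory: 55 @ $7 + 45 @ $3 + 117 @ $5 = $1,105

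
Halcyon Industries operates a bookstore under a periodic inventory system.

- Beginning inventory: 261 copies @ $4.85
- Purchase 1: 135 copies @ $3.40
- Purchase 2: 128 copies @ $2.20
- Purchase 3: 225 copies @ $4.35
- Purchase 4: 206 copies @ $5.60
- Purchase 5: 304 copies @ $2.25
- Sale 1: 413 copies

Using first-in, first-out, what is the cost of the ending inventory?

Ending inventory = $3,060.55

Sale 1 (413) [FIFO — oldest first]: 261 @ $4.85 + 135 @ $3.40 + 17 @ $2.20 = $1,762.25
Ending inventory: 111 @ $2.20 + 225 @ $4.35 + 206 @ $5.60 + 304 @ $2.25 = $3,060.55
Check: goods available $4,822.80 = COGS $1,762.25 + ending $3,060.55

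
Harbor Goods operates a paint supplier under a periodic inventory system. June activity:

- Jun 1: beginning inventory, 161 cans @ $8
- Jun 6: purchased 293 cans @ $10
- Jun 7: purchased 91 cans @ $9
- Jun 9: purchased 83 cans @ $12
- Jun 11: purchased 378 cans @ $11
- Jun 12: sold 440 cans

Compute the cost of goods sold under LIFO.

COGS = $4,902

Jun 12, 440 sold [LIFO — newest first]: 378 @ $11 + 62 @ $12 = $4,902
Ending inventory: 161 @ $8 + 293 @ $10 + 91 @ $9 + 21 @ $12 = $5,289
Check: goods available $10,191 = COGS $4,902 + ending $5,289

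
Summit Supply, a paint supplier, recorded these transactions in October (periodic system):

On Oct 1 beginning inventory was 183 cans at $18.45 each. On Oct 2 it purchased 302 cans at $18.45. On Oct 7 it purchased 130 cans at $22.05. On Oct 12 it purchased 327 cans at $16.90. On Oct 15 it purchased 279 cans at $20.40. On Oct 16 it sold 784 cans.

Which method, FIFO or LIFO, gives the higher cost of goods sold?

LIFO

FIFO COGS: 183 @ $18.45 + 302 @ $18.45 + 130 @ $22.05 + 169 @ $16.90 = $14,670.85
LIFO COGS: 279 @ $20.40 + 327 @ $16.90 + 130 @ $22.05 + 48 @ $18.45 = $14,970.00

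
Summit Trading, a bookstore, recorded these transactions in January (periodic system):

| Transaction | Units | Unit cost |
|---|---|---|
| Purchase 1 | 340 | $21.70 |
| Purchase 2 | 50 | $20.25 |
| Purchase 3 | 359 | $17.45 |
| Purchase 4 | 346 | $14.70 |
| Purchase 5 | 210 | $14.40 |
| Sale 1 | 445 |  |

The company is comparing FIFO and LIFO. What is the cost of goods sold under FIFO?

COGS = $9,350.25

FIFO COGS: 340 @ $21.70 + 50 @ $20.25 + 55 @ $17.45 = $9,350.25
LIFO COGS: 210 @ $14.40 + 235 @ $14.70 = $6,478.50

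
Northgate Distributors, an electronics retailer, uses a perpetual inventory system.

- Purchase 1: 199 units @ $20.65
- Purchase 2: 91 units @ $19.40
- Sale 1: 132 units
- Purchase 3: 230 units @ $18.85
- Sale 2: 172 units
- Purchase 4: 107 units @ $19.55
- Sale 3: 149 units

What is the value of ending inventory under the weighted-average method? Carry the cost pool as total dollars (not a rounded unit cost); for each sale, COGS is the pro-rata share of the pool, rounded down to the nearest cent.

Ending inventory = $3,386.96

After Purchase 1: 199 on hand, pool $4,109.35 (≈ $20.6500 each)
After Purchase 2: 290 on hand, pool $5,874.75 (≈ $20.2578 each)
Sale 1, sell 132: 132/290 × $5,874.75 → $2,674.02
After Purchase 3: 388 on hand, pool $7,536.23 (≈ $19.4233 each)
Sale 2, sell 172: 172/388 × $7,536.23 → $3,340.80
After Purchase 4: 323 on hand, pool $6,287.28 (≈ $19.4653 each)
Sale 3, sell 149: 149/323 × $6,287.28 → $2,900.32
Total COGS = $2,674.02 + $3,340.80 + $2,900.32 = $8,915.14
Ending inventory (cost pool remaining) = $3,386.96
Check: goods available $12,302.10 = COGS $8,915.14 + ending $3,386.96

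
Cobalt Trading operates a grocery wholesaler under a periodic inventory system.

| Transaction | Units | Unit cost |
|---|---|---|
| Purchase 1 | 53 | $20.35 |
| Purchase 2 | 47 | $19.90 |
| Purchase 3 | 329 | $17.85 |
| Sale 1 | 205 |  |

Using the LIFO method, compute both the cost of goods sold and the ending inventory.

Sale 1 (205) [LIFO — newest first]: 205 @ $17.85 = $3,659.25
Ending inventory: 53 @ $20.35 + 47 @ $19.90 + 124 @ $17.85 = $4,227.25
Check: goods available $7,886.50 = COGS $3,659.25 + ending $4,227.25

COGS = $3,659.25; ending inventory = $4,227.25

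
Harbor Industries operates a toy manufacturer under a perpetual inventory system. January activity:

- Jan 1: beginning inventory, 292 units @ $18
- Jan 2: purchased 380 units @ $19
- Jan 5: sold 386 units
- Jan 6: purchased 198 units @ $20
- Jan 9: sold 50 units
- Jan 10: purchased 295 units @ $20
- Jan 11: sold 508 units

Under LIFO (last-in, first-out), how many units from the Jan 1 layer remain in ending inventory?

221

Jan 5, 386 sold [LIFO — newest first]: 380 @ $19 + 6 @ $18 = $7,328
Jan 9, 50 sold [LIFO — newest first]: 50 @ $20 = $1,000
Jan 11, 508 sold [LIFO — newest first]: 295 @ $20 + 148 @ $20 + 65 @ $18 = $10,030
Total COGS = $7,328 + $1,000 + $10,030 = $18,358
Ending inventory: 221 @ $18 = $3,978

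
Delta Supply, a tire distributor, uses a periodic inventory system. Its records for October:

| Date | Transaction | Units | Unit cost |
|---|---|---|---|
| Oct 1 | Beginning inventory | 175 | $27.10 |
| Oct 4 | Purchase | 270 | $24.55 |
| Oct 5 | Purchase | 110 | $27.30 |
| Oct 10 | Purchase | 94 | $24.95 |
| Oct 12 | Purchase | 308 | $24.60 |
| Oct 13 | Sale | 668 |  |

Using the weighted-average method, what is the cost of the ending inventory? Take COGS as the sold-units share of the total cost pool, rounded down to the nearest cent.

Oct 13, sell 668: 668/957 × $24,296.10 → $16,959.03
Ending inventory (cost pool remaining) = $7,337.07

Ending inventory = $7,337.07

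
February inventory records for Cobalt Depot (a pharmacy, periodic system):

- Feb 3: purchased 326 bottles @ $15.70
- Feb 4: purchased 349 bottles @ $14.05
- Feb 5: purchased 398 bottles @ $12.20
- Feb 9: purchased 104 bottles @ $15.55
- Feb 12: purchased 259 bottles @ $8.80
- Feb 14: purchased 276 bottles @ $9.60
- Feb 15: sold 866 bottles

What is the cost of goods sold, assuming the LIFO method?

COGS = $9,315.40

Feb 15, 866 sold [LIFO — newest first]: 276 @ $9.60 + 259 @ $8.80 + 104 @ $15.55 + 227 @ $12.20 = $9,315.40
Ending inventory: 326 @ $15.70 + 349 @ $14.05 + 171 @ $12.20 = $12,107.85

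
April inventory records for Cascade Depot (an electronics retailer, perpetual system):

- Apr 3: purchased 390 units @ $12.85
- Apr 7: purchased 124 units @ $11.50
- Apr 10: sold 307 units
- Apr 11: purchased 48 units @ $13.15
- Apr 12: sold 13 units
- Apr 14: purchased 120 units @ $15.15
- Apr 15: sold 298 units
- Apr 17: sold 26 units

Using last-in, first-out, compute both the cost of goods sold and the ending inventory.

Apr 10, 307 sold [LIFO — newest first]: 124 @ $11.50 + 183 @ $12.85 = $3,777.55
Apr 12, 13 sold [LIFO — newest first]: 13 @ $13.15 = $170.95
Apr 15, 298 sold [LIFO — newest first]: 120 @ $15.15 + 35 @ $13.15 + 143 @ $12.85 = $4,115.80
Apr 17, 26 sold [LIFO — newest first]: 26 @ $12.85 = $334.10
Total COGS = $3,777.55 + $170.95 + $4,115.80 + $334.10 = $8,398.40
Ending inventory: 38 @ $12.85 = $488.30

COGS = $8,398.40; ending inventory = $488.30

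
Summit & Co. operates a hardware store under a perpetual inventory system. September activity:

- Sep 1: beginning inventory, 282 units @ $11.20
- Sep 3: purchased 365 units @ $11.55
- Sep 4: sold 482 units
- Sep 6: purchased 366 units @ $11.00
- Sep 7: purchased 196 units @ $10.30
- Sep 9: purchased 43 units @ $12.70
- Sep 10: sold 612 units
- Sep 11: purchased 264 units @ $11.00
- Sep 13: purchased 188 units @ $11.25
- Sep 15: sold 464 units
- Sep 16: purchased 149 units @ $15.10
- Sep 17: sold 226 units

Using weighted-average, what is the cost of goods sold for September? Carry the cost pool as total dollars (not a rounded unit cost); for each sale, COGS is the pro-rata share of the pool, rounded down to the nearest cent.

After Sep 1: 282 on hand, pool $3,158.40 (≈ $11.2000 each)
After Sep 3: 647 on hand, pool $7,374.15 (≈ $11.3974 each)
Sep 4, sell 482: 482/647 × $7,374.15 → $5,493.57
After Sep 6: 531 on hand, pool $5,906.58 (≈ $11.1235 each)
After Sep 7: 727 on hand, pool $7,925.38 (≈ $10.9015 each)
After Sep 9: 770 on hand, pool $8,471.48 (≈ $11.0019 each)
Sep 10, sell 612: 612/770 × $8,471.48 → $6,733.17
After Sep 11: 422 on hand, pool $4,642.31 (≈ $11.0007 each)
After Sep 13: 610 on hand, pool $6,757.31 (≈ $11.0776 each)
Sep 15, sell 464: 464/610 × $6,757.31 → $5,139.98
After Sep 16: 295 on hand, pool $3,867.23 (≈ $13.1093 each)
Sep 17, sell 226: 226/295 × $3,867.23 → $2,962.69
Total COGS = $5,493.57 + $6,733.17 + $5,139.98 + $2,962.69 = $20,329.41
Ending inventory (cost pool remaining) = $904.54

COGS = $20,329.41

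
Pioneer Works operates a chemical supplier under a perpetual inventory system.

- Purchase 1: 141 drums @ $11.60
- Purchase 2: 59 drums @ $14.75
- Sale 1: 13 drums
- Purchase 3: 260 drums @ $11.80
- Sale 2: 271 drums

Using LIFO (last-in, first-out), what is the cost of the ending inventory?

Ending inventory = $2,151.85

Sale 1 (13) [LIFO — newest first]: 13 @ $14.75 = $191.75
Sale 2 (271) [LIFO — newest first]: 260 @ $11.80 + 11 @ $14.75 = $3,230.25
Total COGS = $191.75 + $3,230.25 = $3,422.00
Ending inventory: 141 @ $11.60 + 35 @ $14.75 = $2,151.85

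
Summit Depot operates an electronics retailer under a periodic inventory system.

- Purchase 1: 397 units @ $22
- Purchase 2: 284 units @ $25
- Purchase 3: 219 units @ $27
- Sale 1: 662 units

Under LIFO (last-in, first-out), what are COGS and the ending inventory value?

COGS = $16,511; ending inventory = $5,236

Sale 1 (662) [LIFO — newest first]: 219 @ $27 + 284 @ $25 + 159 @ $22 = $16,511
Ending inventory: 238 @ $22 = $5,236
Check: goods available $21,747 = COGS $16,511 + ending $5,236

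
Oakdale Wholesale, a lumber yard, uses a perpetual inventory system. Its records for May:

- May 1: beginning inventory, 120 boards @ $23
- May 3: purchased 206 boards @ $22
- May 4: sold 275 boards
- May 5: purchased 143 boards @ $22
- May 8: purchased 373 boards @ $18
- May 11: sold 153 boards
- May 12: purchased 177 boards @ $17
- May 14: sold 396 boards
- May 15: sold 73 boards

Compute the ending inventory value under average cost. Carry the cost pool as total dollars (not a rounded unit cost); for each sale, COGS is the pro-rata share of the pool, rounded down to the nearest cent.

After May 1: 120 on hand, pool $2,760.00 (≈ $23.0000 each)
After May 3: 326 on hand, pool $7,292.00 (≈ $22.3681 each)
May 4, sell 275: 275/326 × $7,292.00 → $6,151.22
After May 5: 194 on hand, pool $4,286.78 (≈ $22.0968 each)
After May 8: 567 on hand, pool $11,000.78 (≈ $19.4017 each)
May 11, sell 153: 153/567 × $11,000.78 → $2,968.46
After May 12: 591 on hand, pool $11,041.32 (≈ $18.6824 each)
May 14, sell 396: 396/591 × $11,041.32 → $7,398.24
May 15, sell 73: 73/195 × $3,643.08 → $1,363.81
Total COGS = $6,151.22 + $2,968.46 + $7,398.24 + $1,363.81 = $17,881.73
Ending inventory (cost pool remaining) = $2,279.27

Ending inventory = $2,279.27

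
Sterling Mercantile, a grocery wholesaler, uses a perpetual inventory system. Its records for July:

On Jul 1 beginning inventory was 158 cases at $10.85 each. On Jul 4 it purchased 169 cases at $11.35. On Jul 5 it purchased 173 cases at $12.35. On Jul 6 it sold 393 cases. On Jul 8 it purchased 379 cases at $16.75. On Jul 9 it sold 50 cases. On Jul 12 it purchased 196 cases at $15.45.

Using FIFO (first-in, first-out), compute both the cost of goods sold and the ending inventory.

COGS = $5,065.05; ending inventory = $10,080.40

Jul 6, 393 sold [FIFO — oldest first]: 158 @ $10.85 + 169 @ $11.35 + 66 @ $12.35 = $4,447.55
Jul 9, 50 sold [FIFO — oldest first]: 50 @ $12.35 = $617.50
Total COGS = $4,447.55 + $617.50 = $5,065.05
Ending inventory: 57 @ $12.35 + 379 @ $16.75 + 196 @ $15.45 = $10,080.40
Check: goods available $15,145.45 = COGS $5,065.05 + ending $10,080.40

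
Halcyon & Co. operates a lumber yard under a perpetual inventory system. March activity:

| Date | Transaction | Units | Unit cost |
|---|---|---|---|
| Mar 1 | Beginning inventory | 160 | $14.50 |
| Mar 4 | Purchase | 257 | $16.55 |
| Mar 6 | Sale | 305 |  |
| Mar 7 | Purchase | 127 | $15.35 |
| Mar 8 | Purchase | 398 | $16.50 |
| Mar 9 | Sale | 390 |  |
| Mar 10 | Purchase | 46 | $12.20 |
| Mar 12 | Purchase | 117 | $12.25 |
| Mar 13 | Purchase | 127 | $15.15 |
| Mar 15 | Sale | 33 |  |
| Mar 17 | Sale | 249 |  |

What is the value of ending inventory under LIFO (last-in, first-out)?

Mar 6, 305 sold [LIFO — newest first]: 257 @ $16.55 + 48 @ $14.50 = $4,949.35
Mar 9, 390 sold [LIFO — newest first]: 390 @ $16.50 = $6,435.00
Mar 15, 33 sold [LIFO — newest first]: 33 @ $15.15 = $499.95
Mar 17, 249 sold [LIFO — newest first]: 94 @ $15.15 + 117 @ $12.25 + 38 @ $12.20 = $3,320.95
Total COGS = $4,949.35 + $6,435.00 + $499.95 + $3,320.95 = $15,205.25
Ending inventory: 112 @ $14.50 + 127 @ $15.35 + 8 @ $16.50 + 8 @ $12.20 = $3,803.05

Ending inventory = $3,803.05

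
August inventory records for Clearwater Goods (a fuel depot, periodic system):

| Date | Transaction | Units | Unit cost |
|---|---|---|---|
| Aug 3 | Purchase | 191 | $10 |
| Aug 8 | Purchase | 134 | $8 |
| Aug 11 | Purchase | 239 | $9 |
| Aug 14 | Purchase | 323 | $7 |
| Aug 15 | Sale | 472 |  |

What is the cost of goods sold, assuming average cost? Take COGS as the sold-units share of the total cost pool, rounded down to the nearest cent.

COGS = $3,934.57

Aug 15, sell 472: 472/887 × $7,394.00 → $3,934.57
Ending inventory (cost pool remaining) = $3,459.43
Check: goods available $7,394.00 = COGS $3,934.57 + ending $3,459.43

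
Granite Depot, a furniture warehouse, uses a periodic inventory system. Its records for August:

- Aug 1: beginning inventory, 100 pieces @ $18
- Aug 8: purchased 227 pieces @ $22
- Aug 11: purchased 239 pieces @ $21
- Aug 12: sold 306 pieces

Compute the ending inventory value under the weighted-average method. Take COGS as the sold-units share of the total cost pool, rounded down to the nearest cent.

Ending inventory = $5,426.47

Aug 12, sell 306: 306/566 × $11,813.00 → $6,386.53
Ending inventory (cost pool remaining) = $5,426.47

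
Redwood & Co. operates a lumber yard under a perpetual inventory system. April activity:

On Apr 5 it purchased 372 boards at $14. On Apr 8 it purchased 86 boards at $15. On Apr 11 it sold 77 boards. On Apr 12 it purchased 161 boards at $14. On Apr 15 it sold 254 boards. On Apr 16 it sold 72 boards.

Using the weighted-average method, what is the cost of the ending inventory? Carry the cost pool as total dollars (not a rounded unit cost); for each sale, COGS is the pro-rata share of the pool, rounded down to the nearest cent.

Ending inventory = $3,052.52

After Apr 5: 372 on hand, pool $5,208.00 (≈ $14.0000 each)
After Apr 8: 458 on hand, pool $6,498.00 (≈ $14.1878 each)
Apr 11, sell 77: 77/458 × $6,498.00 → $1,092.45
After Apr 12: 542 on hand, pool $7,659.55 (≈ $14.1320 each)
Apr 15, sell 254: 254/542 × $7,659.55 → $3,589.53
Apr 16, sell 72: 72/288 × $4,070.02 → $1,017.50
Total COGS = $1,092.45 + $3,589.53 + $1,017.50 = $5,699.48
Ending inventory (cost pool remaining) = $3,052.52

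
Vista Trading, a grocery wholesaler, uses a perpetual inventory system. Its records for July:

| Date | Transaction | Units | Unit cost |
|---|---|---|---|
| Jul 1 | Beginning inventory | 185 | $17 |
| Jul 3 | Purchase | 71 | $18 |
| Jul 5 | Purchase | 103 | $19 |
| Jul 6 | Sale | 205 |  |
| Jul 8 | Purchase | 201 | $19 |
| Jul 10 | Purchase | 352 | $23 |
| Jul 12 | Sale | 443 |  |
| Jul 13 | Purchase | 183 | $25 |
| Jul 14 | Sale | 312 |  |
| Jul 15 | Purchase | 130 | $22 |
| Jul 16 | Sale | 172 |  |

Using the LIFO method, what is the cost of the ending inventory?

Ending inventory = $1,581

Jul 6, 205 sold [LIFO — newest first]: 103 @ $19 + 71 @ $18 + 31 @ $17 = $3,762
Jul 12, 443 sold [LIFO — newest first]: 352 @ $23 + 91 @ $19 = $9,825
Jul 14, 312 sold [LIFO — newest first]: 183 @ $25 + 110 @ $19 + 19 @ $17 = $6,988
Jul 16, 172 sold [LIFO — newest first]: 130 @ $22 + 42 @ $17 = $3,574
Total COGS = $3,762 + $9,825 + $6,988 + $3,574 = $24,149
Ending inventory: 93 @ $17 = $1,581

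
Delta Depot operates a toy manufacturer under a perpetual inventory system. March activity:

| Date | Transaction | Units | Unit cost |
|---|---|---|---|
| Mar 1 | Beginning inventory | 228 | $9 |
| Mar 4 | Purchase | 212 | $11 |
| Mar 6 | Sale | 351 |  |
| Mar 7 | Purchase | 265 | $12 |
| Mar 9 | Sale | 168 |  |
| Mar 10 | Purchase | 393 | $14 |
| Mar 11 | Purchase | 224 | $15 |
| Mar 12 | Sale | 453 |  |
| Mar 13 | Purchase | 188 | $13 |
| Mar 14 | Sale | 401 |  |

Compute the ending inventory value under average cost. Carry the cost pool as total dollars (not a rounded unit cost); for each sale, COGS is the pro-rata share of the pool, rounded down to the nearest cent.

Ending inventory = $1,843.14

After Mar 1: 228 on hand, pool $2,052.00 (≈ $9.0000 each)
After Mar 4: 440 on hand, pool $4,384.00 (≈ $9.9636 each)
Mar 6, sell 351: 351/440 × $4,384.00 → $3,497.23
After Mar 7: 354 on hand, pool $4,066.77 (≈ $11.4881 each)
Mar 9, sell 168: 168/354 × $4,066.77 → $1,929.99
After Mar 10: 579 on hand, pool $7,638.78 (≈ $13.1931 each)
After Mar 11: 803 on hand, pool $10,998.78 (≈ $13.6971 each)
Mar 12, sell 453: 453/803 × $10,998.78 → $6,204.79
After Mar 13: 538 on hand, pool $7,237.99 (≈ $13.4535 each)
Mar 14, sell 401: 401/538 × $7,237.99 → $5,394.85
Total COGS = $3,497.23 + $1,929.99 + $6,204.79 + $5,394.85 = $17,026.86
Ending inventory (cost pool remaining) = $1,843.14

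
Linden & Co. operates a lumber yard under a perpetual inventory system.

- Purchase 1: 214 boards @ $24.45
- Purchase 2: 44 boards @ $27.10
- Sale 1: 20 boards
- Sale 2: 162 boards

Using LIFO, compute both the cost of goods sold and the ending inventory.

COGS = $4,566.50; ending inventory = $1,858.20

Sale 1 (20) [LIFO — newest first]: 20 @ $27.10 = $542.00
Sale 2 (162) [LIFO — newest first]: 24 @ $27.10 + 138 @ $24.45 = $4,024.50
Total COGS = $542.00 + $4,024.50 = $4,566.50
Ending inventory: 76 @ $24.45 = $1,858.20
Check: goods available $6,424.70 = COGS $4,566.50 + ending $1,858.20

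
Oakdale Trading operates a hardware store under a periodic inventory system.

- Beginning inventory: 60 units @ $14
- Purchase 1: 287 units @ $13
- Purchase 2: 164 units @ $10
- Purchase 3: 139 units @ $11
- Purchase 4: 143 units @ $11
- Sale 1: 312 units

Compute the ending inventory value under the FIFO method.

Sale 1 (312) [FIFO — oldest first]: 60 @ $14 + 252 @ $13 = $4,116
Ending inventory: 35 @ $13 + 164 @ $10 + 139 @ $11 + 143 @ $11 = $5,197

Ending inventory = $5,197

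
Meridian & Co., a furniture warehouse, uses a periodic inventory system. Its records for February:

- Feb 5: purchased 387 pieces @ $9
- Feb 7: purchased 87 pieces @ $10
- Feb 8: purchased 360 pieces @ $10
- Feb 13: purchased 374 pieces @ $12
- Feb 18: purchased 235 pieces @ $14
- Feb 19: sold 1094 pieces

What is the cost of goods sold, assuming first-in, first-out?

Feb 19, 1094 sold [FIFO — oldest first]: 387 @ $9 + 87 @ $10 + 360 @ $10 + 260 @ $12 = $11,073
Ending inventory: 114 @ $12 + 235 @ $14 = $4,658
Check: goods available $15,731 = COGS $11,073 + ending $4,658

COGS = $11,073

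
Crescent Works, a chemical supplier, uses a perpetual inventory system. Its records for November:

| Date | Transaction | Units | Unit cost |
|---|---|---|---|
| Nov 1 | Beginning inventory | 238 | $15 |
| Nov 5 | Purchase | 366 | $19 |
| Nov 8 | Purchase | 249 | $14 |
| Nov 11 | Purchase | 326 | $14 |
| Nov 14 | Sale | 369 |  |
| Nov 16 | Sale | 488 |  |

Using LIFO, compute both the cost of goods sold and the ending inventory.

COGS = $13,408; ending inventory = $5,166

Nov 14, 369 sold [LIFO — newest first]: 326 @ $14 + 43 @ $14 = $5,166
Nov 16, 488 sold [LIFO — newest first]: 206 @ $14 + 282 @ $19 = $8,242
Total COGS = $5,166 + $8,242 = $13,408
Ending inventory: 238 @ $15 + 84 @ $19 = $5,166
Check: goods available $18,574 = COGS $13,408 + ending $5,166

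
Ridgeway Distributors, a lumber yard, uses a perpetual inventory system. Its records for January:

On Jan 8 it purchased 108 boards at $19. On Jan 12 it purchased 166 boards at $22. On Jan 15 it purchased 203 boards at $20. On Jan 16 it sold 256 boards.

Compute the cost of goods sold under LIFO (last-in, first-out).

Jan 16, 256 sold [LIFO — newest first]: 203 @ $20 + 53 @ $22 = $5,226
Ending inventory: 108 @ $19 + 113 @ $22 = $4,538

COGS = $5,226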